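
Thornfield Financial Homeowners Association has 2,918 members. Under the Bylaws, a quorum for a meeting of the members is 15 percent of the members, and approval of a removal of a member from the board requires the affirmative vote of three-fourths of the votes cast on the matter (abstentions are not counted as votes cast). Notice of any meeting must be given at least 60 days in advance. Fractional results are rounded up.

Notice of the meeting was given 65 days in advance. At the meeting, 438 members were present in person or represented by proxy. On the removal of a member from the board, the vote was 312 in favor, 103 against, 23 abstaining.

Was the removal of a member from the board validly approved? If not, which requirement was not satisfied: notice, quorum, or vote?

Notice: 65 days given; 60 required. Satisfied.
Quorum: 15% of 2,918 = 437.70, rounded up to 438; 438 present. Satisfied.
Vote: requires three-fourths of the votes cast (438 − 23 abstaining = 415); 3/4 of 415 = 311.25, rounded up to 312, so 312 needed; 312 in favor. Satisfied.

Valid — all requirements satisfied.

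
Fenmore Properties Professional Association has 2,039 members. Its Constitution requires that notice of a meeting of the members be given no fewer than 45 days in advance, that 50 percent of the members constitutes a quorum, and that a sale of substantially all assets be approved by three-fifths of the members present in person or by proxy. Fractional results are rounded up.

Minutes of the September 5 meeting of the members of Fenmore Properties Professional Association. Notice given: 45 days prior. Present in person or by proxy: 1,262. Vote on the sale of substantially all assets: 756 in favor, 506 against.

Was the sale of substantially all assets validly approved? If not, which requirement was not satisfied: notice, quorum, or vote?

Notice: 45 days given; 45 required. Satisfied.
Quorum: 50% of 2,039 = 1,019.50, rounded up to 1,020; 1,262 present. Satisfied.
Vote: requires three-fifths of those present (1,262); 3/5 of 1262 = 757.20, rounded up to 758, so 758 needed; 756 in favor. Not satisfied.

Invalid — vote requirement not satisfied.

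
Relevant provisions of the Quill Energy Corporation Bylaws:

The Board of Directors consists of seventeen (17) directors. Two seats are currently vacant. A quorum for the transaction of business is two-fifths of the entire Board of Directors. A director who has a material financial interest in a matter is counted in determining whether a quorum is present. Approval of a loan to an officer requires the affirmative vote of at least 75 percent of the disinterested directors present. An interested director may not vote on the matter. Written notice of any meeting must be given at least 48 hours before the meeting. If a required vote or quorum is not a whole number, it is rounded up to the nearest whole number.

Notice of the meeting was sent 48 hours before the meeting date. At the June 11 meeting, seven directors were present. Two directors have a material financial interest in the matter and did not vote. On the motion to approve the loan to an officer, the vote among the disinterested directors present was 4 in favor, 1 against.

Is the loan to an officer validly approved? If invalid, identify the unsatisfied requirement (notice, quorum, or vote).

Notice: 48 hours given; 48 required (48 ≥ 48). Satisfied.
Quorum: 7 present (interested directors count toward quorum); quorum is 7. Satisfied.
Vote: the loan to an officer requires three-fourths of the disinterested directors present (7 − 2 = 5). 3/4 of 5 = 3.75, rounded up to 4, so 4 affirmative votes are needed; 4 voted in favor. Satisfied.

Valid — all requirements satisfied.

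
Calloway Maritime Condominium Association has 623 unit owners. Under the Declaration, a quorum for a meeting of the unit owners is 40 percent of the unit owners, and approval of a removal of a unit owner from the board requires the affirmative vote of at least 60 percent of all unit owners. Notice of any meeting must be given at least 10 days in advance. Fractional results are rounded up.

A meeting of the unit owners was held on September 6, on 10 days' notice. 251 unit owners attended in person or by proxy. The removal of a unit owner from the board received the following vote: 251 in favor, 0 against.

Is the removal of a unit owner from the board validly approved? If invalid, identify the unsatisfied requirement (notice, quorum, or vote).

Notice: 10 days given; 10 required. Satisfied.
Quorum: 40% of 623 = 249.20, rounded up to 250; 251 present. Satisfied.
Vote: requires three-fifths of all unit owners (623); 3/5 of 623 = 373.80, rounded up to 374, so 374 needed; 251 in favor. Not satisfied.

Invalid — vote requirement not satisfied.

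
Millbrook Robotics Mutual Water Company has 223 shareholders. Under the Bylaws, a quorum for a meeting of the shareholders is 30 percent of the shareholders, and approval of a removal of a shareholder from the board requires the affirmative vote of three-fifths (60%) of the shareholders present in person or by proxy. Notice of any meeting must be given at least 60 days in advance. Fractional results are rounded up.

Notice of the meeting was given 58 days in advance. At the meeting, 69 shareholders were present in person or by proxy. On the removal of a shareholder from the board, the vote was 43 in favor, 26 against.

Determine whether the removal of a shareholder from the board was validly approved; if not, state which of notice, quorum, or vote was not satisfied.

Notice: 58 days given; 60 required. Not satisfied.
Quorum: 30% of 223 = 66.90, rounded up to 67; 69 present. Satisfied.
Vote: requires three-fifths of those present (69); 3/5 of 69 = 41.40, rounded up to 42, so 42 needed; 43 in favor. Satisfied.

Invalid — notice requirement not satisfied.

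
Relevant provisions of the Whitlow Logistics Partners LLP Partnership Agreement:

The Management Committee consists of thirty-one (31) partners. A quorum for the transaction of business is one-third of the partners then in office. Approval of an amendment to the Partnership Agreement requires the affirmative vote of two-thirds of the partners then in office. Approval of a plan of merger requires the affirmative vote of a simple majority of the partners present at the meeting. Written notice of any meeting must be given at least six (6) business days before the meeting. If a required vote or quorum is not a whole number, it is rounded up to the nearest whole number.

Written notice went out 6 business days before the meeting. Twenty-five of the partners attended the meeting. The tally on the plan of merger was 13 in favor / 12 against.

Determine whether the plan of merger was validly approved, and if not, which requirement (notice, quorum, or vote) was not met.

Valid — all requirements satisfied.

Notice: 6 business days given; 6 required (6 ≥ 6). Satisfied.
Quorum: 25 present; quorum is 11. Satisfied.
Vote: the plan of merger requires a majority of the partners present (25). A majority of 25 is 13, so 13 affirmative votes are needed; 13 voted in favor. Satisfied.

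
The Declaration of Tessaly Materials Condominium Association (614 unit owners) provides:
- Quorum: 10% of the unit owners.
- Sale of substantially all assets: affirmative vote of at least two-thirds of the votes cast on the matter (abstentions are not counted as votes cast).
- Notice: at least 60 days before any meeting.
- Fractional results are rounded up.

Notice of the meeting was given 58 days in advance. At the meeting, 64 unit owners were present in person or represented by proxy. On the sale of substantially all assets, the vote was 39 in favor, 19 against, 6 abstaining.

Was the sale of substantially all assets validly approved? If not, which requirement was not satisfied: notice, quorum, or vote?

Invalid — notice requirement not satisfied.

Notice: 58 days given; 60 required. Not satisfied.
Quorum: 10% of 614 = 61.40, rounded up to 62; 64 present. Satisfied.
Vote: requires two-thirds of the votes cast (64 − 6 abstaining = 58); 2/3 of 58 = 38.67, rounded up to 39, so 39 needed; 39 in favor. Satisfied.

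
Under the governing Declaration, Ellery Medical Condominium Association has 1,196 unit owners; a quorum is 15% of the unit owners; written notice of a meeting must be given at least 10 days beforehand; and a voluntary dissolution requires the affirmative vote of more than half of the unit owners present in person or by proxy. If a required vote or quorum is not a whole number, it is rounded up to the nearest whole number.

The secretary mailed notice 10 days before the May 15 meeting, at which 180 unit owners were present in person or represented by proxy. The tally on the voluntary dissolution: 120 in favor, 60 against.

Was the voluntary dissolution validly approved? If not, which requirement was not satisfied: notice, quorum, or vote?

Notice: 10 days given; 10 required. Satisfied.
Quorum: 15% of 1,196 = 179.40, rounded up to 180; 180 present. Satisfied.
Vote: requires a majority of those present (180); a majority of 180 is 91, so 91 needed; 120 in favor. Satisfied.

Valid — all requirements satisfied.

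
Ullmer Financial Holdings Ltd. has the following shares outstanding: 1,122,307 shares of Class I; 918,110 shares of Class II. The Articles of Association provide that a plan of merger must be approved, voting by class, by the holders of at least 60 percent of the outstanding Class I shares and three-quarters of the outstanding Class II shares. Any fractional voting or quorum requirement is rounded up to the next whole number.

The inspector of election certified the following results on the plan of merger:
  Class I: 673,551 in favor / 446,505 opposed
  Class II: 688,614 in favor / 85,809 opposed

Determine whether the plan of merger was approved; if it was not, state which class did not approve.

Class I: 3/5 of 1122307 = 673384.20, rounded up to 673385; 673,385 required, 673,551 in favor — approved.
Class II: 3/4 of 918110 = 688582.50, rounded up to 688583; 688,583 required, 688,614 in favor — approved.

Approved — every class gave the required vote.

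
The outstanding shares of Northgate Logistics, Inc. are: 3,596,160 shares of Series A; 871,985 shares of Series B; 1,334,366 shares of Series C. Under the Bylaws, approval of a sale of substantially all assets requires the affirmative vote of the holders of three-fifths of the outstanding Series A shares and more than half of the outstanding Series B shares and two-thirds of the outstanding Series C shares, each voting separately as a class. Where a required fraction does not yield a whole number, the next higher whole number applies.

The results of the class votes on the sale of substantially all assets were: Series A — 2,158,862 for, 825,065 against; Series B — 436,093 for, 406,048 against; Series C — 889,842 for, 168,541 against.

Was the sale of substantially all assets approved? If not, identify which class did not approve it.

Series A: 3/5 of 3596160 = 2157696; 2,157,696 required, 2,158,862 in favor — approved.
Series B: a majority of 871985 is 435993; 435,993 required, 436,093 in favor — approved.
Series C: 2/3 of 1334366 = 889577.33, rounded up to 889578; 889,578 required, 889,842 in favor — approved.

Approved — every class gave the required vote.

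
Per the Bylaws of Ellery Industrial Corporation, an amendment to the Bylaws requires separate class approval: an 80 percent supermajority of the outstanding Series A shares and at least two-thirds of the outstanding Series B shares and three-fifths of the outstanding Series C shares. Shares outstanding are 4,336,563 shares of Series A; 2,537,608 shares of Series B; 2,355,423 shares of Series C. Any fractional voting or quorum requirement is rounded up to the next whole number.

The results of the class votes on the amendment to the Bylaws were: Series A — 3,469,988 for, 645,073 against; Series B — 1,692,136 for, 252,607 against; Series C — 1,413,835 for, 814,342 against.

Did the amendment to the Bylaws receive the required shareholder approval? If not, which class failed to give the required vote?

Approved — every class gave the required vote.

Series A: 4/5 of 4336563 = 3469250.40, rounded up to 3469251; 3,469,251 required, 3,469,988 in favor — approved.
Series B: 2/3 of 2537608 = 1691738.67, rounded up to 1691739; 1,691,739 required, 1,692,136 in favor — approved.
Series C: 3/5 of 2355423 = 1413253.80, rounded up to 1413254; 1,413,254 required, 1,413,835 in favor — approved.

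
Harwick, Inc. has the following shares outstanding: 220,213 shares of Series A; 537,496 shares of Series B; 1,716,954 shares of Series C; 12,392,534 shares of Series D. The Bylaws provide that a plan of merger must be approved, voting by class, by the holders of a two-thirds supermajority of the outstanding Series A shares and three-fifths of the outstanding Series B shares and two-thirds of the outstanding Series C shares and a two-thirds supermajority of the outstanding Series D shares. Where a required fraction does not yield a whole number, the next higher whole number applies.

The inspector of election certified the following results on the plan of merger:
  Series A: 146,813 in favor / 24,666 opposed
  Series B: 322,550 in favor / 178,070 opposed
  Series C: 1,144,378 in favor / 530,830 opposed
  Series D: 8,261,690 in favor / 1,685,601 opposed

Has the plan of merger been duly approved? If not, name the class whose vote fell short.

Series A: 2/3 of 220213 = 146808.67, rounded up to 146809; 146,809 required, 146,813 in favor — approved.
Series B: 3/5 of 537496 = 322497.60, rounded up to 322498; 322,498 required, 322,550 in favor — approved.
Series C: 2/3 of 1716954 = 1144636; 1,144,636 required, 1,144,378 in favor — not approved.
Series D: 2/3 of 12392534 = 8261689.33, rounded up to 8261690; 8,261,690 required, 8,261,690 in favor — approved.

Not approved — the Series C shares did not give the required vote.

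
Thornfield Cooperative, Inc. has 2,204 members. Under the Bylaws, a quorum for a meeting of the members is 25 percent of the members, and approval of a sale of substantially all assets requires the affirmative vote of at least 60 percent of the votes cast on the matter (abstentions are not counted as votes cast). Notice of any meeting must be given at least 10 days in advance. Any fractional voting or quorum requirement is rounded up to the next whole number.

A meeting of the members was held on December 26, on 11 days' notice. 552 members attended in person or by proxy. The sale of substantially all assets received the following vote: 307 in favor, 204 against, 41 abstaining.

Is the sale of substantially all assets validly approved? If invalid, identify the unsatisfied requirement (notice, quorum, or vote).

Valid — all requirements satisfied.

Notice: 11 days given; 10 required. Satisfied.
Quorum: 25% of 2,204 = 551; 552 present. Satisfied.
Vote: requires three-fifths of the votes cast (552 − 41 abstaining = 511); 3/5 of 511 = 306.60, rounded up to 307, so 307 needed; 307 in favor. Satisfied.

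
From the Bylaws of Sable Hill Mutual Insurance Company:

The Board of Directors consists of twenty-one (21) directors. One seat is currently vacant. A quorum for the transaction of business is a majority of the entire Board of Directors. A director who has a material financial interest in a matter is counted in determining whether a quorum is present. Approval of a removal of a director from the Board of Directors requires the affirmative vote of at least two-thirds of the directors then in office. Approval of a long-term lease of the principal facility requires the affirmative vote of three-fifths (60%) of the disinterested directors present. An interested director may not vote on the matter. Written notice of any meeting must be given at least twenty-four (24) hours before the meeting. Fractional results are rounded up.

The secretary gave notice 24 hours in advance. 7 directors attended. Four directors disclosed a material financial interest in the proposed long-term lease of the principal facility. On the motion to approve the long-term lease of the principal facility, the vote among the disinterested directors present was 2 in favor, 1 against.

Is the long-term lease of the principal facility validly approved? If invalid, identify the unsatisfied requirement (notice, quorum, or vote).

Invalid — quorum requirement not satisfied.

Notice: 24 hours given; 24 required (24 ≥ 24). Satisfied.
Quorum: 7 present (interested directors count toward quorum); quorum is 11. Not satisfied.
Vote: the long-term lease of the principal facility requires three-fifths of the disinterested directors present (7 − 4 = 3). 3/5 of 3 = 1.80, rounded up to 2, so 2 affirmative votes are needed; 2 voted in favor. Satisfied. (Moot — without a quorum no business can be validly transacted.)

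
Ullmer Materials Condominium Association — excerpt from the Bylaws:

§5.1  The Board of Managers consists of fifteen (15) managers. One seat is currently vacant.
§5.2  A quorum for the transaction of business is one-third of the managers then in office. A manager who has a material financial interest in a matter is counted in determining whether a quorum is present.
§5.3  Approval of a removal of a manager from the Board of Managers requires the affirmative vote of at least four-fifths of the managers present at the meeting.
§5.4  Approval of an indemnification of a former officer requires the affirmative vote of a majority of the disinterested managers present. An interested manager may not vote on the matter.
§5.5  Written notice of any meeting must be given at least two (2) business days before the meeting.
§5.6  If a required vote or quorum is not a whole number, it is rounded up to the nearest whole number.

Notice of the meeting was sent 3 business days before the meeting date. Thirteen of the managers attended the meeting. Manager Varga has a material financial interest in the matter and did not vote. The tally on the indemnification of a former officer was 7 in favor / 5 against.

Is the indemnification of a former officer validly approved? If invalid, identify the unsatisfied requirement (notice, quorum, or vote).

Notice: 3 business days given; 2 required (3 ≥ 2). Satisfied.
Quorum: 13 present (interested managers count toward quorum); quorum is 5. Satisfied.
Vote: the indemnification of a former officer requires a majority of the disinterested managers present (13 − 1 = 12). A majority of 12 is 7, so 7 affirmative votes are needed; 7 voted in favor. Satisfied.

Valid — all requirements satisfied.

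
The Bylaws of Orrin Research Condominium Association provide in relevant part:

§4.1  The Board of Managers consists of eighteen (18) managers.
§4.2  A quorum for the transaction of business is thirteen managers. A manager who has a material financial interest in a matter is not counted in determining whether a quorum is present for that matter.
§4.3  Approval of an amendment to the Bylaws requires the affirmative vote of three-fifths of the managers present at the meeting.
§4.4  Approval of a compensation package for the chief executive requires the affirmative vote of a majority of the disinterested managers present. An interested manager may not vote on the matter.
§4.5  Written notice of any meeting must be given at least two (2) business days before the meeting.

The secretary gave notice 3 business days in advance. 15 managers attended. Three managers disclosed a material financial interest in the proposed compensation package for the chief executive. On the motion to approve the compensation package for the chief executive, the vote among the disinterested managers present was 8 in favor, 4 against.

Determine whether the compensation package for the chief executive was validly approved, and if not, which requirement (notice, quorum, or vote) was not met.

Invalid — quorum requirement not satisfied.

Notice: 3 business days given; 2 required (3 ≥ 2). Satisfied.
Quorum: 15 present, but the 3 interested managers do not count, leaving 12. Quorum is 13. Not satisfied.
Vote: the compensation package for the chief executive requires a majority of the disinterested managers present (15 − 3 = 12). A majority of 12 is 7, so 7 affirmative votes are needed; 8 voted in favor. Satisfied. (Moot — without a quorum no business can be validly transacted.)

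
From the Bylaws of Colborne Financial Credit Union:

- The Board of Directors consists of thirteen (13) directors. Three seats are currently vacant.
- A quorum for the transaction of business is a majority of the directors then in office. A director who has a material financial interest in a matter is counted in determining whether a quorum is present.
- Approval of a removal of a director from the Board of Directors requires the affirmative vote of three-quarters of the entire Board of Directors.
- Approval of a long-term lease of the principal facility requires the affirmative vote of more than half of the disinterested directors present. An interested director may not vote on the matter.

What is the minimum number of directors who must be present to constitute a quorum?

A majority of 10 is 6.

6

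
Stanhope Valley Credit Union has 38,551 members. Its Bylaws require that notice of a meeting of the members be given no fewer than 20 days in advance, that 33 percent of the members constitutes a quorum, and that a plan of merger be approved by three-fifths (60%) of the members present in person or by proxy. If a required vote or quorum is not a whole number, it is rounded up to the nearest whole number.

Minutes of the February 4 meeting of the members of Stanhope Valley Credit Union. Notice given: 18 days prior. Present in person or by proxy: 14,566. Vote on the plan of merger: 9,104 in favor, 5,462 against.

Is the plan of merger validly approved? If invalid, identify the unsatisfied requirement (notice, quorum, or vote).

Invalid — notice requirement not satisfied.

Notice: 18 days given; 20 required. Not satisfied.
Quorum: 33% of 38,551 = 12,721.83, rounded up to 12,722; 14,566 present. Satisfied.
Vote: requires three-fifths of those present (14,566); 3/5 of 14566 = 8739.60, rounded up to 8740, so 8,740 needed; 9,104 in favor. Satisfied.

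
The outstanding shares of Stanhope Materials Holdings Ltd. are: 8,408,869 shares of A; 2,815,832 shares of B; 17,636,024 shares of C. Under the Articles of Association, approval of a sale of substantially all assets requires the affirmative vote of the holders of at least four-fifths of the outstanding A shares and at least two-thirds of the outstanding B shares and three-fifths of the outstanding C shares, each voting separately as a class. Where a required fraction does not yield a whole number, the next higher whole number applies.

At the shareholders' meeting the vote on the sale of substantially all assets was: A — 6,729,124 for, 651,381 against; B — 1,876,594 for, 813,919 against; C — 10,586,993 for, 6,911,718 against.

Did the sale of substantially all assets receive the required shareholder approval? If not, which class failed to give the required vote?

A: 4/5 of 8408869 = 6727095.20, rounded up to 6727096; 6,727,096 required, 6,729,124 in favor — approved.
B: 2/3 of 2815832 = 1877221.33, rounded up to 1877222; 1,877,222 required, 1,876,594 in favor — not approved.
C: 3/5 of 17636024 = 10581614.40, rounded up to 10581615; 10,581,615 required, 10,586,993 in favor — approved.

Not approved — the B shares did not give the required vote.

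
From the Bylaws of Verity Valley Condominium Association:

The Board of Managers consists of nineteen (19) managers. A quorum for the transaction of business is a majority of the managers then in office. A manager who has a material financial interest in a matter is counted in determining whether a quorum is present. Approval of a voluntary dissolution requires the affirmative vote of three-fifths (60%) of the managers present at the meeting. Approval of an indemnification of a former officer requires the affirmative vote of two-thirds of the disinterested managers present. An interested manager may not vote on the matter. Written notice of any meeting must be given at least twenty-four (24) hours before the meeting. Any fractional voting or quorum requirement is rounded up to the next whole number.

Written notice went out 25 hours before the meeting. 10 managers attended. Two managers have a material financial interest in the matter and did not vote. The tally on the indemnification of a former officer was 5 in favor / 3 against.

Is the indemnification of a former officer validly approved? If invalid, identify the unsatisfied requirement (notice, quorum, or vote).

Notice: 25 hours given; 24 required (25 ≥ 24). Satisfied.
Quorum: 10 present (interested managers count toward quorum); quorum is 10. Satisfied.
Vote: the indemnification of a former officer requires two-thirds of the disinterested managers present (10 − 2 = 8). 2/3 of 8 = 5.33, rounded up to 6, so 6 affirmative votes are needed; 5 voted in favor. Not satisfied.

Invalid — vote requirement not satisfied.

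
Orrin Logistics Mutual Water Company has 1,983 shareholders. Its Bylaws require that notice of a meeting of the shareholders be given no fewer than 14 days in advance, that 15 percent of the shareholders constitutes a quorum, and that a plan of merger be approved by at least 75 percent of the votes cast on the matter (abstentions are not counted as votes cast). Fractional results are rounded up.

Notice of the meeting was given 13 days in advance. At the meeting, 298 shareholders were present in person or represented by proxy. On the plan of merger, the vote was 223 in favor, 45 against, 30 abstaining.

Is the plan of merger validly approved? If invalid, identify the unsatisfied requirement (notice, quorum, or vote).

Notice: 13 days given; 14 required. Not satisfied.
Quorum: 15% of 1,983 = 297.45, rounded up to 298; 298 present. Satisfied.
Vote: requires three-fourths of the votes cast (298 − 30 abstaining = 268); 3/4 of 268 = 201, so 201 needed; 223 in favor. Satisfied.

Invalid — notice requirement not satisfied.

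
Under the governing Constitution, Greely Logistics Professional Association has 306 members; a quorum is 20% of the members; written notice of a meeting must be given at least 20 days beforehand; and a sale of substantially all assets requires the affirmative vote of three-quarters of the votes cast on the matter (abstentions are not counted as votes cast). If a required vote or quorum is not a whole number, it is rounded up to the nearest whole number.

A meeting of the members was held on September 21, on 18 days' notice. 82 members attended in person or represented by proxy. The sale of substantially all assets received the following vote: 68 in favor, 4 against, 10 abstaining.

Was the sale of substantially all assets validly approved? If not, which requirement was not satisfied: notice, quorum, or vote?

Notice: 18 days given; 20 required. Not satisfied.
Quorum: 20% of 306 = 61.20, rounded up to 62; 82 present. Satisfied.
Vote: requires three-fourths of the votes cast (82 − 10 abstaining = 72); 3/4 of 72 = 54, so 54 needed; 68 in favor. Satisfied.

Invalid — notice requirement not satisfied.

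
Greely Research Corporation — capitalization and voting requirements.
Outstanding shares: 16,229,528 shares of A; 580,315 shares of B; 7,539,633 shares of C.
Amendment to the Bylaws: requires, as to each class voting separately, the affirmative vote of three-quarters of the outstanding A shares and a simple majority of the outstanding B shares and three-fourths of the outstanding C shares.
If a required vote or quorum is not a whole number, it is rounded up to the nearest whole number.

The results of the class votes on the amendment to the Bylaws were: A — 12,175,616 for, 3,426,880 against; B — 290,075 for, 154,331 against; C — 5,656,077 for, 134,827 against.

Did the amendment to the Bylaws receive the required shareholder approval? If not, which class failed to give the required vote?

Not approved — the B shares did not give the required vote.

A: 3/4 of 16229528 = 12172146; 12,172,146 required, 12,175,616 in favor — approved.
B: a majority of 580315 is 290158; 290,158 required, 290,075 in favor — not approved.
C: 3/4 of 7539633 = 5654724.75, rounded up to 5654725; 5,654,725 required, 5,656,077 in favor — approved.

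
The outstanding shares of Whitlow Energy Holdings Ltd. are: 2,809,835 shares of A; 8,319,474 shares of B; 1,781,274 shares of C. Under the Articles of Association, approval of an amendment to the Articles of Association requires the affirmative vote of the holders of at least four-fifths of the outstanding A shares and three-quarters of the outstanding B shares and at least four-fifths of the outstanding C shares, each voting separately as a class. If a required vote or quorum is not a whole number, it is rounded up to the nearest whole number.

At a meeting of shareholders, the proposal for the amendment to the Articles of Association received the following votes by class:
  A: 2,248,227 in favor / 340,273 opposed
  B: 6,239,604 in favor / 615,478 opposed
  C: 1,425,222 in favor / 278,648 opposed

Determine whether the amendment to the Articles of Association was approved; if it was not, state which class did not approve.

A: 4/5 of 2809835 = 2247868; 2,247,868 required, 2,248,227 in favor — approved.
B: 3/4 of 8319474 = 6239605.50, rounded up to 6239606; 6,239,606 required, 6,239,604 in favor — not approved.
C: 4/5 of 1781274 = 1425019.20, rounded up to 1425020; 1,425,020 required, 1,425,222 in favor — approved.

Not approved — the B shares did not give the required vote.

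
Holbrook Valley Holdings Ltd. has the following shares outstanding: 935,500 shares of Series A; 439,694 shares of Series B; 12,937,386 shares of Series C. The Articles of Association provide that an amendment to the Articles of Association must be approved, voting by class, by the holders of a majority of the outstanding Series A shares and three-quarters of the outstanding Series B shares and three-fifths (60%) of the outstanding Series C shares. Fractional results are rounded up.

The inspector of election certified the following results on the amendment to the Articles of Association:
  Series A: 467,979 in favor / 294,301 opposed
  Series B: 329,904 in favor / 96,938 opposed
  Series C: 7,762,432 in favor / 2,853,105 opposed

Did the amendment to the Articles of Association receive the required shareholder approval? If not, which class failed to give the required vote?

Series A: a majority of 935500 is 467751; 467,751 required, 467,979 in favor — approved.
Series B: 3/4 of 439694 = 329770.50, rounded up to 329771; 329,771 required, 329,904 in favor — approved.
Series C: 3/5 of 12937386 = 7762431.60, rounded up to 7762432; 7,762,432 required, 7,762,432 in favor — approved.

Approved — every class gave the required vote.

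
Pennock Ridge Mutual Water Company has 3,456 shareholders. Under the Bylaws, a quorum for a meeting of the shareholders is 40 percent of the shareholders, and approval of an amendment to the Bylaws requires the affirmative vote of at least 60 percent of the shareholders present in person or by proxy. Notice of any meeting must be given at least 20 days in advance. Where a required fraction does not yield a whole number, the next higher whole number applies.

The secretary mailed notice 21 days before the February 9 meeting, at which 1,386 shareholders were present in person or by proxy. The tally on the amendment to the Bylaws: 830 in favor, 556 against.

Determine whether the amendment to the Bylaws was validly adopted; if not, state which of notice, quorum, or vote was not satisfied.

Notice: 21 days given; 20 required. Satisfied.
Quorum: 40% of 3,456 = 1,382.40, rounded up to 1,383; 1,386 present. Satisfied.
Vote: requires three-fifths of those present (1,386); 3/5 of 1386 = 831.60, rounded up to 832, so 832 needed; 830 in favor. Not satisfied.

Invalid — vote requirement not satisfied.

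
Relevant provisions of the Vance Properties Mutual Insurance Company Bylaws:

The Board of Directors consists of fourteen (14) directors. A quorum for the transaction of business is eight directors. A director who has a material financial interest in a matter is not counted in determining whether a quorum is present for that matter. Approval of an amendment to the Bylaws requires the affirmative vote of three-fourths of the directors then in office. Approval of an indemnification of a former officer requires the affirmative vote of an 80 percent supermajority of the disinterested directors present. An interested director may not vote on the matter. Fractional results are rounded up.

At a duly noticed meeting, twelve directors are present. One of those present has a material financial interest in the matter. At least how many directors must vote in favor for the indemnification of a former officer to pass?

The indemnification of a former officer requires four-fifths of the disinterested directors present (12 − 1 = 11).
4/5 of 11 = 8.80, rounded up to 9.

9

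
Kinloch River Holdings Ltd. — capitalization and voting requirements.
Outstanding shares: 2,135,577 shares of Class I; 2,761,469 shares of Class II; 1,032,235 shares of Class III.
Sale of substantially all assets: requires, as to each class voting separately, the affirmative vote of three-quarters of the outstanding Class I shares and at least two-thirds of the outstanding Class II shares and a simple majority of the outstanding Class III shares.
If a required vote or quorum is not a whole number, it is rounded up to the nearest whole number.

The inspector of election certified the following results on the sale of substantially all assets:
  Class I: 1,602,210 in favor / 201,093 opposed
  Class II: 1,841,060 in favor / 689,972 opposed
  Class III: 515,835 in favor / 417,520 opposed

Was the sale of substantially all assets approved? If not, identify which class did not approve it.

Not approved — the Class III shares did not give the required vote.

Class I: 3/4 of 2135577 = 1601682.75, rounded up to 1601683; 1,601,683 required, 1,602,210 in favor — approved.
Class II: 2/3 of 2761469 = 1840979.33, rounded up to 1840980; 1,840,980 required, 1,841,060 in favor — approved.
Class III: a majority of 1032235 is 516118; 516,118 required, 515,835 in favor — not approved.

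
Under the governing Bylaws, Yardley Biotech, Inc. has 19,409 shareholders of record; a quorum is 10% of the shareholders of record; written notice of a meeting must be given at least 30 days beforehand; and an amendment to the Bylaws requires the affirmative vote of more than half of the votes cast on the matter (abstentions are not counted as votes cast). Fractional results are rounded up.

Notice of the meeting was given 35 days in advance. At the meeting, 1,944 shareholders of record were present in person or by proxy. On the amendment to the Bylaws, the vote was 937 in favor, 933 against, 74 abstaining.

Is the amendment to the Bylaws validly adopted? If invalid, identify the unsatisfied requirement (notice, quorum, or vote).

Notice: 35 days given; 30 required. Satisfied.
Quorum: 10% of 19,409 = 1,940.90, rounded up to 1,941; 1,944 present. Satisfied.
Vote: requires a majority of the votes cast (1,944 − 74 abstaining = 1,870); a majority of 1870 is 936, so 936 needed; 937 in favor. Satisfied.

Valid — all requirements satisfied.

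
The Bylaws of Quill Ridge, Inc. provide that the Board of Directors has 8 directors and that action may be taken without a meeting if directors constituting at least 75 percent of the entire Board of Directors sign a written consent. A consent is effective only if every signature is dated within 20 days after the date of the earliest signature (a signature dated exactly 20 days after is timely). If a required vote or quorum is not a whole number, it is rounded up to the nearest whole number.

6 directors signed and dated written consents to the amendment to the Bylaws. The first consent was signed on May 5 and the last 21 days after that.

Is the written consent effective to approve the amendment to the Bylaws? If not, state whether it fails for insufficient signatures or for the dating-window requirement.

Signatures required: at least 75 percent of 8 — 3/4 of 8 = 6, so 6 needed; 6 signed. Sufficient.
Dating window: the latest signature is 21 days after the earliest; the limit is 20 days. Outside the window.

Not effective — dating-window requirement not satisfied.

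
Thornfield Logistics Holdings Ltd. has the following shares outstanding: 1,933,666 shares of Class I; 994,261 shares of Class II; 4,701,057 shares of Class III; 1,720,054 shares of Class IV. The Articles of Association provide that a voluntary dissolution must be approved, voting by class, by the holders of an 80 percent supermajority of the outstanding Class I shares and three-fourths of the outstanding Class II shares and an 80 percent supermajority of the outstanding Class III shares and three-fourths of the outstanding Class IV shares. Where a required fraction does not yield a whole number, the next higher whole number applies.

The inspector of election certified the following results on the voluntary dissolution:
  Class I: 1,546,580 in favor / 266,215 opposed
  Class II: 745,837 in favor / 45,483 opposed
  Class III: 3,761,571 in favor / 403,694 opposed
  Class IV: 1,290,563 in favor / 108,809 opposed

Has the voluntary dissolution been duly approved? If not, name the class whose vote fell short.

Not approved — the Class I shares did not give the required vote.

Class I: 4/5 of 1933666 = 1546932.80, rounded up to 1546933; 1,546,933 required, 1,546,580 in favor — not approved.
Class II: 3/4 of 994261 = 745695.75, rounded up to 745696; 745,696 required, 745,837 in favor — approved.
Class III: 4/5 of 4701057 = 3760845.60, rounded up to 3760846; 3,760,846 required, 3,761,571 in favor — approved.
Class IV: 3/4 of 1720054 = 1290040.50, rounded up to 1290041; 1,290,041 required, 1,290,563 in favor — approved.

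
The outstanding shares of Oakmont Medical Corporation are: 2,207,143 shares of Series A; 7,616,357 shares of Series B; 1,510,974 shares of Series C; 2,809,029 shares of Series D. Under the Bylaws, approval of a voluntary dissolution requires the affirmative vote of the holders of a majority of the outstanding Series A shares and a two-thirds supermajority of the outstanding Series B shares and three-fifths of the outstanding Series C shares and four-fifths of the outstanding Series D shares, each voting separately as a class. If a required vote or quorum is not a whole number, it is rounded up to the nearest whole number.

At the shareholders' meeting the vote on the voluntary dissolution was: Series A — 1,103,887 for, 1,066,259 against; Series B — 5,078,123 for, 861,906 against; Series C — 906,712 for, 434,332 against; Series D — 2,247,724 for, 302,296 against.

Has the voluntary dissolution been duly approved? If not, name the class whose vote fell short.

Series A: a majority of 2207143 is 1103572; 1,103,572 required, 1,103,887 in favor — approved.
Series B: 2/3 of 7616357 = 5077571.33, rounded up to 5077572; 5,077,572 required, 5,078,123 in favor — approved.
Series C: 3/5 of 1510974 = 906584.40, rounded up to 906585; 906,585 required, 906,712 in favor — approved.
Series D: 4/5 of 2809029 = 2247223.20, rounded up to 2247224; 2,247,224 required, 2,247,724 in favor — approved.

Approved — every class gave the required vote.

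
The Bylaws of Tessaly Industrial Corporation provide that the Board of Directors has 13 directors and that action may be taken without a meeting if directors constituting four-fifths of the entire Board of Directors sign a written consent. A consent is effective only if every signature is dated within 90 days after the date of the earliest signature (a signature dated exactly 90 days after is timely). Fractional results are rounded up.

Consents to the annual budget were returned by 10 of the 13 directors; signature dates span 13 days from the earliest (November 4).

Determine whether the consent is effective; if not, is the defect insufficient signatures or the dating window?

Signatures required: four-fifths of 13 — 4/5 of 13 = 10.40, rounded up to 11, so 11 needed; 10 signed. Insufficient.
Dating window: the latest signature is 13 days after the earliest; the limit is 90 days. Within the window.

Not effective — insufficient signatures.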